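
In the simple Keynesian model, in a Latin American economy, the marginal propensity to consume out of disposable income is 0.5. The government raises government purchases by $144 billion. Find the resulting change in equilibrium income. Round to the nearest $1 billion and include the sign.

Spending multiplier = 1/(1 − MPC) = 1/(1 − 0.5) = 1/0.5 = 2.
ΔY = k × ΔG = (+$144 billion) / 0.5 = +$288 billion.

+$288 billion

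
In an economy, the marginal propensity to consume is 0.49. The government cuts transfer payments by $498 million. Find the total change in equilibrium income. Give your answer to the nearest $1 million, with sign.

−$478 million

The transfer change shifts disposable income by −$498 million, so first-round consumption changes by c·ΔTR = 0.49 × (−$498 million) = −$244.02 million.
Expenditure multiplier = 1/(1 − MPC) = 1/(1 − 0.49) = 1/0.51 ≈ 1.961.
The transfer multiplier is c × k ≈ 0.961, so ΔY = k × (c·ΔTR) = (−$244.02 million) / 0.51 ≈ −$478 million.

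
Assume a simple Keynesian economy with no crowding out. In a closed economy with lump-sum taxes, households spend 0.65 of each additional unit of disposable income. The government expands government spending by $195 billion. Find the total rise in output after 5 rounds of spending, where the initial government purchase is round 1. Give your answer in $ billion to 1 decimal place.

Round 1 adds ΔG = $195 billion; each later round is MPC = 0.65 times the previous.
After 5 rounds: 195 + 126.75 + 82.3875 + 53.551875 + 34.80871875 = ΔG·(1 − c^5)/(1 − c) = 195 × (1 − 0.1160290625)/0.35 ≈ $492.5 billion.

$492.5 billion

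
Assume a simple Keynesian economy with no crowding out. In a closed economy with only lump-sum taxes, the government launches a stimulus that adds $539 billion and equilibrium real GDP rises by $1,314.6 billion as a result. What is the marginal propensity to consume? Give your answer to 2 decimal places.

Implied spending multiplier k = ΔY/ΔG = 1,314.6/539 ≈ 2.439.
Since k = 1/(1 − MPC), MPC = 1 − 1/k = 1 − ΔG/ΔY = 1 − 539/1,314.6 ≈ 0.59.

0.59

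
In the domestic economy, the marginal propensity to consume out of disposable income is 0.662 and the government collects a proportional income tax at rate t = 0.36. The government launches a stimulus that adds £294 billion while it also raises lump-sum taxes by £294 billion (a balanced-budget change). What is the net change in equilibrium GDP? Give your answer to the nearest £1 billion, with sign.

+£172 billion

Expenditure multiplier = 1/(1 − c(1−t)) = 1/(1 − 0.662×0.64) = 1/0.57632 ≈ 1.735.
ΔG contributes k·ΔG = (+£294 billion) / 0.57632 ≈ +£510.1 billion.
ΔT of +£294 billion changes first-round spending by −c·ΔT = −£194.628 billion, contributing k·(−c·ΔT) = (−£194.628 billion) / 0.57632 ≈ −£337.7 billion.
Net ΔY = k(ΔG − c·ΔT) = (+£99.372 billion) / 0.57632 ≈ +£172 billion.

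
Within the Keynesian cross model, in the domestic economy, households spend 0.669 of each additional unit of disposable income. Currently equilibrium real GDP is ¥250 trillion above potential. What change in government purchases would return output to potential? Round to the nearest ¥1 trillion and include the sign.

−¥83 trillion

Spending multiplier = 1/(1 − MPC) = 1/(1 − 0.669) = 1/0.331 ≈ 3.021.
Need ΔY = −¥250 trillion, so ΔG = ΔY/k = (−¥250 trillion) × 0.331 ≈ −¥83 trillion.
The government should cut government purchases by ¥83 trillion.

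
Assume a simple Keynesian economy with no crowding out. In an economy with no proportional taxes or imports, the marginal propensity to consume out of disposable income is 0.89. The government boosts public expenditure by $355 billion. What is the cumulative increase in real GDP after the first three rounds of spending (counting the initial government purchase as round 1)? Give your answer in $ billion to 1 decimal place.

$952.1 billion

Round 1 adds ΔG = $355 billion; each later round is MPC = 0.89 times the previous.
After 3 rounds: 355 + 315.95 + 281.1955 = ΔG·(1 − c^3)/(1 − c) = 355 × (1 − 0.704969)/0.11 ≈ $952.1 billion.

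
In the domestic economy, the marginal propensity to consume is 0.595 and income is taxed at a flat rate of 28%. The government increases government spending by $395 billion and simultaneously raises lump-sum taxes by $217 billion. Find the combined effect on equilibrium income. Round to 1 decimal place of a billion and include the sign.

Expenditure multiplier = 1/(1 − c(1−t)) = 1/(1 − 0.595×0.72) = 1/0.5716 ≈ 1.749.
ΔG contributes k·ΔG = (+$395 billion) / 0.5716 ≈ +$691 billion.
ΔT of +$217 billion changes first-round spending by −c·ΔT = −$129.115 billion, contributing k·(−c·ΔT) = (−$129.115 billion) / 0.5716 ≈ −$225.9 billion.
Net ΔY = k(ΔG − c·ΔT) = (+$265.885 billion) / 0.5716 ≈ +$465.2 billion.

+$465.2 billion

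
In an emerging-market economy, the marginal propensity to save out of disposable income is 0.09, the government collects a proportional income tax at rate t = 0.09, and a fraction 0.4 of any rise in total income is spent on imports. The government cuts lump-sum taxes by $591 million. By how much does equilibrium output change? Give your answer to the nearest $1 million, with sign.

MPC = 1 − MPS = 1 − 0.09 = 0.91.
A lump-sum tax change of −$591 million shifts disposable income by +$591 million; first-round consumption changes by −c × ΔT = −0.91 × (−$591 million) = +$537.81 million.
Expenditure multiplier = 1/(1 − c(1−t) + m) = 1/(1 − 0.91×0.91 + 0.4) = 1/0.5719 ≈ 1.749.
The tax multiplier is −c × k ≈ −1.591, so ΔY = k × (−c·ΔT) = (+$537.81 million) / 0.5719 ≈ +$940 million.

+$940 million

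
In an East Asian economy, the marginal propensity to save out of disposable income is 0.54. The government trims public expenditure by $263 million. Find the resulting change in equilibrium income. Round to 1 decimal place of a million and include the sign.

MPC = 1 − MPS = 1 − 0.54 = 0.46.
Expenditure multiplier = 1/(1 − MPC) = 1/(1 − 0.46) = 1/0.54 ≈ 1.852.
ΔY = k × ΔG = (−$263 million) / 0.54 ≈ −$487 million.

−$487.0 million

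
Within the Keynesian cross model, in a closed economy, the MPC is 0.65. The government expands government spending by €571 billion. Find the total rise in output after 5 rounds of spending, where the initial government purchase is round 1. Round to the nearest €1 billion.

Round 1 adds ΔG = €571 billion; each later round is MPC = 0.65 times the previous.
After 5 rounds: 571 + 371.15 + 241.2475 + 156.810875 + 101.92706875 = ΔG·(1 − c^5)/(1 − c) = 571 × (1 − 0.1160290625)/0.35 ≈ €1,442 billion.

€1,442 billion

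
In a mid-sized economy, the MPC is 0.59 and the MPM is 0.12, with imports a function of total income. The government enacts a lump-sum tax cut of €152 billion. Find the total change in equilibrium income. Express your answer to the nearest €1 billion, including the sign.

A lump-sum tax change of −€152 billion shifts disposable income by +€152 billion; first-round consumption changes by −c × ΔT = −0.59 × (−€152 billion) = +€89.68 billion.
Expenditure multiplier = 1/(1 − c + m) = 1/(1 − 0.59 + 0.12) = 1/0.53 ≈ 1.887.
The tax multiplier is −c × k ≈ −1.113, so ΔY = k × (−c·ΔT) = (+€89.68 billion) / 0.53 ≈ +€169 billion.

+€169 billion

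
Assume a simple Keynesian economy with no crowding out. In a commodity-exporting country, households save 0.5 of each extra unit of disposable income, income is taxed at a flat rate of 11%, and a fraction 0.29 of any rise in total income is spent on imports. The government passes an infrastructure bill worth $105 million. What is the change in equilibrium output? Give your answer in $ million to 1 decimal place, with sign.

+$124.3 million

MPC = 1 − MPS = 1 − 0.5 = 0.5.
Expenditure multiplier = 1/(1 − c(1−t) + m) = 1/(1 − 0.5×0.89 + 0.29) = 1/0.845 ≈ 1.183.
ΔY = k × ΔG = (+$105 million) / 0.845 ≈ +$124.3 million.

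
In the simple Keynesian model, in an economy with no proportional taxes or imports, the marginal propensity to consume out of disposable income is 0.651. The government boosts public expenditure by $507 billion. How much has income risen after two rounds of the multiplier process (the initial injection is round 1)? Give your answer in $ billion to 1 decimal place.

$837.1 billion

Round 1 adds ΔG = $507 billion; each later round is MPC = 0.651 times the previous.
After 2 rounds: 507 + 330.057 = ΔG·(1 − c^2)/(1 − c) = 507 × (1 − 0.423801)/0.349 ≈ $837.1 billion.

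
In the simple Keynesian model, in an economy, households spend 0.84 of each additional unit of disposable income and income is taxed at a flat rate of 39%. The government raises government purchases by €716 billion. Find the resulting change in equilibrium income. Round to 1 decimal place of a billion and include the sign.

Expenditure multiplier = 1/(1 − c(1−t)) = 1/(1 − 0.84×0.61) = 1/0.4876 ≈ 2.051.
ΔY = k × ΔG = (+€716 billion) / 0.4876 ≈ +€1,468.4 billion.

+€1,468.4 billion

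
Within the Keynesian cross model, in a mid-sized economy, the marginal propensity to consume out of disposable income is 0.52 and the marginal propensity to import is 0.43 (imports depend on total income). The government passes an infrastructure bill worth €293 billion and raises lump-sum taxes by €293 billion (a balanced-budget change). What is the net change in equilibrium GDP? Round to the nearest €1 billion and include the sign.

+€155 billion

Expenditure multiplier = 1/(1 − c + m) = 1/(1 − 0.52 + 0.43) = 1/0.91 ≈ 1.099.
ΔG contributes k·ΔG = (+€293 billion) / 0.91 ≈ +€322 billion.
ΔT of +€293 billion changes first-round spending by −c·ΔT = −€152.36 billion, contributing k·(−c·ΔT) = (−€152.36 billion) / 0.91 ≈ −€167.4 billion.
Net ΔY = k(ΔG − c·ΔT) = (+€140.64 billion) / 0.91 ≈ +€155 billion.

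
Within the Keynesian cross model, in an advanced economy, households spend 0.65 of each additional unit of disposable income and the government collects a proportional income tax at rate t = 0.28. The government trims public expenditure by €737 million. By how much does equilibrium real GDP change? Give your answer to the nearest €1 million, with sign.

−€1,385 million

Expenditure multiplier = 1/(1 − c(1−t)) = 1/(1 − 0.65×0.72) = 1/0.532 ≈ 1.88.
ΔY = k × ΔG = (−€737 million) / 0.532 ≈ −€1,385 million.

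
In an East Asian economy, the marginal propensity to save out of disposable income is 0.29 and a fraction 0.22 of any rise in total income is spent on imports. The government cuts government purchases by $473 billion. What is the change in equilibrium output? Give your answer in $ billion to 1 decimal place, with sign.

MPC = 1 − MPS = 1 − 0.29 = 0.71.
Expenditure multiplier = 1/(1 − c + m) = 1/(1 − 0.71 + 0.22) = 1/0.51 ≈ 1.961.
ΔY = k × ΔG = (−$473 billion) / 0.51 ≈ −$927.5 billion.

−$927.5 billion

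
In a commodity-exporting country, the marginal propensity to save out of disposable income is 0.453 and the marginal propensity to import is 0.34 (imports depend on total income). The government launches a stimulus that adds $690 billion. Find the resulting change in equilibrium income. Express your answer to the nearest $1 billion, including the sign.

MPC = 1 − MPS = 1 − 0.453 = 0.547.
Expenditure multiplier = 1/(1 − c + m) = 1/(1 − 0.547 + 0.34) = 1/0.793 ≈ 1.261.
ΔY = k × ΔG = (+$690 billion) / 0.793 ≈ +$870 billion.

+$870 billion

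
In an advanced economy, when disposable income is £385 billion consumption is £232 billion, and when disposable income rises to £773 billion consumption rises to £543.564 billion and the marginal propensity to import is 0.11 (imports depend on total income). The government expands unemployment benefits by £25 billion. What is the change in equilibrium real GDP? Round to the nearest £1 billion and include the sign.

MPC = ΔC/ΔYd = (543.564 − 232)/(773 − 385) = 311.564/388 = 0.803.
The transfer change shifts disposable income by +£25 billion, so first-round consumption changes by c·ΔTR = 0.803 × (+£25 billion) = +£20.075 billion.
Expenditure multiplier = 1/(1 − c + m) = 1/(1 − 0.803 + 0.11) = 1/0.307 ≈ 3.257.
The transfer multiplier is c × k ≈ 2.616, so ΔY = k × (c·ΔTR) = (+£20.075 billion) / 0.307 ≈ +£65 billion.

+£65 billion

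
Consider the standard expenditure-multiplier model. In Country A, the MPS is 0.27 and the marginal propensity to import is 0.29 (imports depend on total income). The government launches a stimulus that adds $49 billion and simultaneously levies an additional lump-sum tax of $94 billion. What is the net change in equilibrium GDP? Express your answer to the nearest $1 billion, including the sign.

MPC = 1 − MPS = 1 − 0.27 = 0.73.
Expenditure multiplier = 1/(1 − c + m) = 1/(1 − 0.73 + 0.29) = 1/0.56 ≈ 1.786.
ΔG contributes k·ΔG = (+$49 billion) / 0.56 = +$87.5 billion.
ΔT of +$94 billion changes first-round spending by −c·ΔT = −$68.62 billion, contributing k·(−c·ΔT) = (−$68.62 billion) / 0.56 ≈ −$122.5 billion.
Net ΔY = k(ΔG − c·ΔT) = (−$19.62 billion) / 0.56 ≈ −$35 billion.

−$35 billion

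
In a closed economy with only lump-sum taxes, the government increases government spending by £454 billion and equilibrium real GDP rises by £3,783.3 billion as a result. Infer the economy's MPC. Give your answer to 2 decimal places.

0.88

Implied spending multiplier k = ΔY/ΔG = 3,783.3/454 ≈ 8.3333.
Since k = 1/(1 − MPC), MPC = 1 − 1/k = 1 − ΔG/ΔY = 1 − 454/3,783.3 ≈ 0.88.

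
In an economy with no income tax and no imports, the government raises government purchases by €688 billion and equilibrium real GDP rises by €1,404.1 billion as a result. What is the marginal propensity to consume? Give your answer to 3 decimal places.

0.510

Implied spending multiplier k = ΔY/ΔG = 1,404.1/688 ≈ 2.0408.
Since k = 1/(1 − MPC), MPC = 1 − 1/k = 1 − ΔG/ΔY = 1 − 688/1,404.1 ≈ 0.510.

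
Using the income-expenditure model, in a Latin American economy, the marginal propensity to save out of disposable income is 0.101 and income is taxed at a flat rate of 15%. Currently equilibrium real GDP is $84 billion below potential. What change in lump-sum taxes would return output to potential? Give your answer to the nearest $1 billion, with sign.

−$22 billion

MPC = 1 − MPS = 1 − 0.101 = 0.899.
Spending multiplier = 1/(1 − c(1−t)) = 1/(1 − 0.899×0.85) = 1/0.23585 ≈ 4.24.
Tax multiplier = −c·k = −0.899/0.23585 ≈ −3.812. Need ΔY = +$84 billion, so ΔT = ΔY/(−c·k) = −(+$84 billion) × 0.23585 / 0.899 ≈ −$22 billion.
The government should cut lump-sum taxes by $22 billion.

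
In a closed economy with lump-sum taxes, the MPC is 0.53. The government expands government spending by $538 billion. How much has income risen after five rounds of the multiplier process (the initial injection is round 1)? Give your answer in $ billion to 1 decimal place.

$1,096.8 billion

Round 1 adds ΔG = $538 billion; each later round is MPC = 0.53 times the previous.
After 5 rounds: 538 + 285.14 + 151.1242 + 80.095826 + 42.45078778 = ΔG·(1 − c^5)/(1 − c) = 538 × (1 − 0.0418195493)/0.47 ≈ $1,096.8 billion.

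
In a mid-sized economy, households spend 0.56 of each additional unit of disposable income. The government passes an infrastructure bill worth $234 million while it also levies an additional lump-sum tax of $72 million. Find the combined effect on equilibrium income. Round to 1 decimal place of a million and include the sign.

+$440.2 million

Expenditure multiplier = 1/(1 − MPC) = 1/(1 − 0.56) = 1/0.44 ≈ 2.273.
ΔG contributes k·ΔG = (+$234 million) / 0.44 ≈ +$531.8 million.
ΔT of +$72 million changes first-round spending by −c·ΔT = −$40.32 million, contributing k·(−c·ΔT) = (−$40.32 million) / 0.44 ≈ −$91.6 million.
Net ΔY = k(ΔG − c·ΔT) = (+$193.68 million) / 0.44 ≈ +$440.2 million.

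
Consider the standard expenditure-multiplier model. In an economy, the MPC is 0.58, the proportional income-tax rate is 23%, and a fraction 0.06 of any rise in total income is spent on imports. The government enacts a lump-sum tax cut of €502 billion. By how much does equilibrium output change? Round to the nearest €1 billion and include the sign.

+€475 billion

A lump-sum tax change of −€502 billion shifts disposable income by +€502 billion; first-round consumption changes by −c × ΔT = −0.58 × (−€502 billion) = +€291.16 billion.
Expenditure multiplier = 1/(1 − c(1−t) + m) = 1/(1 − 0.58×0.77 + 0.06) = 1/0.6134 ≈ 1.63.
The tax multiplier is −c × k ≈ −0.946, so ΔY = k × (−c·ΔT) = (+€291.16 billion) / 0.6134 ≈ +€475 billion.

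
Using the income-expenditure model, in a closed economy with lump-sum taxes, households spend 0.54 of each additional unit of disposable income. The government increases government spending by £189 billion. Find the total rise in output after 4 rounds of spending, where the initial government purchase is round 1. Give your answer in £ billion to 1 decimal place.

£375.9 billion

Round 1 adds ΔG = £189 billion; each later round is MPC = 0.54 times the previous.
After 4 rounds: 189 + 102.06 + 55.1124 + 29.760696 = ΔG·(1 − c^4)/(1 − c) = 189 × (1 − 0.08503056)/0.46 ≈ £375.9 billion.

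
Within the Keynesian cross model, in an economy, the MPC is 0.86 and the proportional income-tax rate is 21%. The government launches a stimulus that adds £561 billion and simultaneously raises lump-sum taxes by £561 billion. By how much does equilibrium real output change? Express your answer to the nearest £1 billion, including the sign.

+£245 billion

Expenditure multiplier = 1/(1 − c(1−t)) = 1/(1 − 0.86×0.79) = 1/0.3206 ≈ 3.119.
ΔG contributes k·ΔG = (+£561 billion) / 0.3206 ≈ +£1,749.8 billion.
ΔT of +£561 billion changes first-round spending by −c·ΔT = −£482.46 billion, contributing k·(−c·ΔT) = (−£482.46 billion) / 0.3206 ≈ −£1,504.9 billion.
Net ΔY = k(ΔG − c·ΔT) = (+£78.54 billion) / 0.3206 ≈ +£245 billion.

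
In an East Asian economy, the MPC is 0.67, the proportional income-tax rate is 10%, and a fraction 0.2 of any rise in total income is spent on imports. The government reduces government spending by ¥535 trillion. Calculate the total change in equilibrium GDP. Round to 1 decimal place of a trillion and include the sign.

−¥896.1 trillion

Government-spending multiplier = 1/(1 − c(1−t) + m) = 1/(1 − 0.67×0.9 + 0.2) = 1/0.597 ≈ 1.675.
ΔY = k × ΔG = (−¥535 trillion) / 0.597 ≈ −¥896.1 trillion.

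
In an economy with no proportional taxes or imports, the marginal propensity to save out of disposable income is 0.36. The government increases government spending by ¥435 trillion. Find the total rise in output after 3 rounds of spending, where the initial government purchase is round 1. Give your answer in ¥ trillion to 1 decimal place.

MPC = 1 − MPS = 1 − 0.36 = 0.64.
Round 1 adds ΔG = ¥435 trillion; each later round is MPC = 0.64 times the previous.
After 3 rounds: 435 + 278.4 + 178.176 = ΔG·(1 − c^3)/(1 − c) = 435 × (1 − 0.262144)/0.36 ≈ ¥891.6 trillion.

¥891.6 trillion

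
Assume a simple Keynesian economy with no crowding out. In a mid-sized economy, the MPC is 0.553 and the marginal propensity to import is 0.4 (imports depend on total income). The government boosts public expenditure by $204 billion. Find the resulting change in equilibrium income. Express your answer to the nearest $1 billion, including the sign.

Spending multiplier = 1/(1 − c + m) = 1/(1 − 0.553 + 0.4) = 1/0.847 ≈ 1.181.
ΔY = k × ΔG = (+$204 billion) / 0.847 ≈ +$241 billion.

+$241 billion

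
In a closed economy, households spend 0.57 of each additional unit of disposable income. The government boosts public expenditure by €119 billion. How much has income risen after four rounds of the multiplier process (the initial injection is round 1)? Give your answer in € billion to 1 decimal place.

Round 1 adds ΔG = €119 billion; each later round is MPC = 0.57 times the previous.
After 4 rounds: 119 + 67.83 + 38.6631 + 22.037967 = ΔG·(1 − c^4)/(1 − c) = 119 × (1 − 0.10556001)/0.43 ≈ €247.5 billion.

€247.5 billion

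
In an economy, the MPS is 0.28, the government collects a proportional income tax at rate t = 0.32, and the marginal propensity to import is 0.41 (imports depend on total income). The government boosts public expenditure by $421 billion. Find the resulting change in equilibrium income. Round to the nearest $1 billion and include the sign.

MPC = 1 − MPS = 1 − 0.28 = 0.72.
Government-spending multiplier = 1/(1 − c(1−t) + m) = 1/(1 − 0.72×0.68 + 0.41) = 1/0.9204 ≈ 1.086.
ΔY = k × ΔG = (+$421 billion) / 0.9204 ≈ +$457 billion.

+$457 billion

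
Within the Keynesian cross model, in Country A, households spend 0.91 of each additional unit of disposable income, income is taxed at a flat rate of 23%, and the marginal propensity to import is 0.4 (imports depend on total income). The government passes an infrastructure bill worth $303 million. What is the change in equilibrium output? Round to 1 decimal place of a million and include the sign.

+$433.3 million

Expenditure multiplier = 1/(1 − c(1−t) + m) = 1/(1 − 0.91×0.77 + 0.4) = 1/0.6993 ≈ 1.43.
ΔY = k × ΔG = (+$303 million) / 0.6993 ≈ +$433.3 million.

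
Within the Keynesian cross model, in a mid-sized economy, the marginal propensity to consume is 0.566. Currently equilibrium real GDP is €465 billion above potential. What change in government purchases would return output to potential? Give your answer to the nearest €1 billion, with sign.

−€202 billion

Spending multiplier = 1/(1 − MPC) = 1/(1 − 0.566) = 1/0.434 ≈ 2.304.
Need ΔY = −€465 billion, so ΔG = ΔY/k = (−€465 billion) × 0.434 ≈ −€202 billion.
The government should cut government purchases by €202 billion.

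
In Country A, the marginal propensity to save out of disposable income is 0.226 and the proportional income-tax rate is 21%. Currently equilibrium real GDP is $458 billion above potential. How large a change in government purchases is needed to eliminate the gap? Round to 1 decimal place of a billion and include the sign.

MPC = 1 − MPS = 1 − 0.226 = 0.774.
Spending multiplier = 1/(1 − c(1−t)) = 1/(1 − 0.774×0.79) = 1/0.38854 ≈ 2.574.
Need ΔY = −$458 billion, so ΔG = ΔY/k = (−$458 billion) × 0.38854 ≈ −$178 billion.
The government should cut government purchases by $178 billion.

−$178.0 billion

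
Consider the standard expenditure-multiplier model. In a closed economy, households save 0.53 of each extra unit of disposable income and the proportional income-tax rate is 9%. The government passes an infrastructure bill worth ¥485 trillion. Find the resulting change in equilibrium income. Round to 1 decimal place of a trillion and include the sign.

+¥847.5 trillion

MPC = 1 − MPS = 1 − 0.53 = 0.47.
Expenditure multiplier = 1/(1 − c(1−t)) = 1/(1 − 0.47×0.91) = 1/0.5723 ≈ 1.747.
ΔY = k × ΔG = (+¥485 trillion) / 0.5723 ≈ +¥847.5 trillion.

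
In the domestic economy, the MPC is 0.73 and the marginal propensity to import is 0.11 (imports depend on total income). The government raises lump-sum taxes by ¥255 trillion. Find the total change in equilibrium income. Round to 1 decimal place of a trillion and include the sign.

A lump-sum tax change of +¥255 trillion shifts disposable income by −¥255 trillion; first-round consumption changes by −c × ΔT = −0.73 × (+¥255 trillion) = −¥186.15 trillion.
Expenditure multiplier = 1/(1 − c + m) = 1/(1 − 0.73 + 0.11) = 1/0.38 ≈ 2.632.
The tax multiplier is −c × k ≈ −1.921, so ΔY = k × (−c·ΔT) = (−¥186.15 trillion) / 0.38 ≈ −¥489.9 trillion.

−¥489.9 trillion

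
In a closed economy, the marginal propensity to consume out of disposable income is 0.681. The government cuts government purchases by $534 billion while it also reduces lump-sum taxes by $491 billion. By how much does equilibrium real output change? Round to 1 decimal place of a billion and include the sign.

−$625.8 billion

Expenditure multiplier = 1/(1 − MPC) = 1/(1 − 0.681) = 1/0.319 ≈ 3.135.
ΔG contributes k·ΔG = (−$534 billion) / 0.319 ≈ −$1,674 billion.
ΔT of −$491 billion changes first-round spending by −c·ΔT = +$334.371 billion, contributing k·(−c·ΔT) = (+$334.371 billion) / 0.319 ≈ +$1,048.2 billion.
Net ΔY = k(ΔG − c·ΔT) = (−$199.629 billion) / 0.319 ≈ −$625.8 billion.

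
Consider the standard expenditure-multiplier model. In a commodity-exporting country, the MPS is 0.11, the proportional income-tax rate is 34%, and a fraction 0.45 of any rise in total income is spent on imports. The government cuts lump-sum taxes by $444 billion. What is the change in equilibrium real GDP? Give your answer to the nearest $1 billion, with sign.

MPC = 1 − MPS = 1 − 0.11 = 0.89.
A lump-sum tax change of −$444 billion shifts disposable income by +$444 billion; first-round consumption changes by −c × ΔT = −0.89 × (−$444 billion) = +$395.16 billion.
Expenditure multiplier = 1/(1 − c(1−t) + m) = 1/(1 − 0.89×0.66 + 0.45) = 1/0.8626 ≈ 1.159.
The tax multiplier is −c × k ≈ −1.032, so ΔY = k × (−c·ΔT) = (+$395.16 billion) / 0.8626 ≈ +$458 billion.

+$458 billion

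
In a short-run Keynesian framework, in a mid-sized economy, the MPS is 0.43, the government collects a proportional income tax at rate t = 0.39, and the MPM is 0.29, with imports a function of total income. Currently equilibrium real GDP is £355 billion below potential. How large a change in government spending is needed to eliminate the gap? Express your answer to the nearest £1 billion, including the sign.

+£335 billion

MPC = 1 − MPS = 1 − 0.43 = 0.57.
Spending multiplier = 1/(1 − c(1−t) + m) = 1/(1 − 0.57×0.61 + 0.29) = 1/0.9423 ≈ 1.061.
Need ΔY = +£355 billion, so ΔG = ΔY/k = (+£355 billion) × 0.9423 ≈ +£335 billion.
The government should increase government spending by £335 billion.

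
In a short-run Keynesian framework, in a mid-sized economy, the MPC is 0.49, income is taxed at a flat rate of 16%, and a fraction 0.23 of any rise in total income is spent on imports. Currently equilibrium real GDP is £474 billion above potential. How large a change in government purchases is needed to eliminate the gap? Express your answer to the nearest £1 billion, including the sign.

−£388 billion

Spending multiplier = 1/(1 − c(1−t) + m) = 1/(1 − 0.49×0.84 + 0.23) = 1/0.8184 ≈ 1.222.
Need ΔY = −£474 billion, so ΔG = ΔY/k = (−£474 billion) × 0.8184 ≈ −£388 billion.
The government should cut government purchases by £388 billion.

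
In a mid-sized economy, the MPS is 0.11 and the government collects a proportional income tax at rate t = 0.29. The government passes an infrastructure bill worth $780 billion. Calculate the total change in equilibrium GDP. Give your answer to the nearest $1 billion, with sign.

+$2,119 billion

MPC = 1 − MPS = 1 − 0.11 = 0.89.
Expenditure multiplier = 1/(1 − c(1−t)) = 1/(1 − 0.89×0.71) = 1/0.3681 ≈ 2.717.
ΔY = k × ΔG = (+$780 billion) / 0.3681 ≈ +$2,119 billion.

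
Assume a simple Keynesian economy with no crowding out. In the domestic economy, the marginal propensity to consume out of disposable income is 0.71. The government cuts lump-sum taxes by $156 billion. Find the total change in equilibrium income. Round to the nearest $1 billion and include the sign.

A lump-sum tax change of −$156 billion shifts disposable income by +$156 billion; first-round consumption changes by −c × ΔT = −0.71 × (−$156 billion) = +$110.76 billion.
Expenditure multiplier = 1/(1 − MPC) = 1/(1 − 0.71) = 1/0.29 ≈ 3.448.
The tax multiplier is −c × k ≈ −2.448, so ΔY = k × (−c·ΔT) = (+$110.76 billion) / 0.29 ≈ +$382 billion.

+$382 billion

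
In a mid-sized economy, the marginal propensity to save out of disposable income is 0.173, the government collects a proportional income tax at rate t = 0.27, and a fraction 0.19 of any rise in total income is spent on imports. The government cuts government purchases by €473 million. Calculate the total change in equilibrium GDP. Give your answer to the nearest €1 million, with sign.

−€807 million

MPC = 1 − MPS = 1 − 0.173 = 0.827.
Spending multiplier = 1/(1 − c(1−t) + m) = 1/(1 − 0.827×0.73 + 0.19) = 1/0.58629 ≈ 1.706.
ΔY = k × ΔG = (−€473 million) / 0.58629 ≈ −€807 million.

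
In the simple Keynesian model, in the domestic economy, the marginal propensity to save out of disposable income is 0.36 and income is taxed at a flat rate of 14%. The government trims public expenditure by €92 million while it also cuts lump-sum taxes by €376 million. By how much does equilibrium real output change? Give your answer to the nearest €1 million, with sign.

+€331 million

MPC = 1 − MPS = 1 − 0.36 = 0.64.
Expenditure multiplier = 1/(1 − c(1−t)) = 1/(1 − 0.64×0.86) = 1/0.4496 ≈ 2.224.
ΔG contributes k·ΔG = (−€92 million) / 0.4496 ≈ −€204.6 million.
ΔT of −€376 million changes first-round spending by −c·ΔT = +€240.64 million, contributing k·(−c·ΔT) = (+€240.64 million) / 0.4496 ≈ +€535.2 million.
Net ΔY = k(ΔG − c·ΔT) = (+€148.64 million) / 0.4496 ≈ +€331 million.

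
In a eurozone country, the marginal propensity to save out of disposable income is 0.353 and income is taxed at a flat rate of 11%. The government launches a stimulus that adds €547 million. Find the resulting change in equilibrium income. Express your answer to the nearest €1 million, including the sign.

MPC = 1 − MPS = 1 − 0.353 = 0.647.
Government-spending multiplier = 1/(1 − c(1−t)) = 1/(1 − 0.647×0.89) = 1/0.42417 ≈ 2.358.
ΔY = k × ΔG = (+€547 million) / 0.42417 ≈ +€1,290 million.

+€1,290 million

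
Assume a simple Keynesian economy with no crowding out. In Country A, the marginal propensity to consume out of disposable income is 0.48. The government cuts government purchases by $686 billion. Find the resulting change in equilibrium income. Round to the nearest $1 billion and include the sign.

−$1,319 billion

Expenditure multiplier = 1/(1 − MPC) = 1/(1 − 0.48) = 1/0.52 ≈ 1.923.
ΔY = k × ΔG = (−$686 billion) / 0.52 ≈ −$1,319 billion.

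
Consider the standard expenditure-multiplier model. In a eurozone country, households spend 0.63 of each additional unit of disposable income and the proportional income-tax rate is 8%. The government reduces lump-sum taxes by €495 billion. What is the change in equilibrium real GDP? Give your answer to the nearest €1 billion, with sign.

A lump-sum tax change of −€495 billion shifts disposable income by +€495 billion; first-round consumption changes by −c × ΔT = −0.63 × (−€495 billion) = +€311.85 billion.
Expenditure multiplier = 1/(1 − c(1−t)) = 1/(1 − 0.63×0.92) = 1/0.4204 ≈ 2.379.
The tax multiplier is −c × k ≈ −1.499, so ΔY = k × (−c·ΔT) = (+€311.85 billion) / 0.4204 ≈ +€742 billion.

+€742 billion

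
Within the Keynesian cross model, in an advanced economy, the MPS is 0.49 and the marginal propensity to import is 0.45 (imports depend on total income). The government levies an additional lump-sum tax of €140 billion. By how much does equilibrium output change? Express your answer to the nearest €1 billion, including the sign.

−€76 billion

MPC = 1 − MPS = 1 − 0.49 = 0.51.
A lump-sum tax change of +€140 billion shifts disposable income by −€140 billion; first-round consumption changes by −c × ΔT = −0.51 × (+€140 billion) = −€71.4 billion.
Expenditure multiplier = 1/(1 − c + m) = 1/(1 − 0.51 + 0.45) = 1/0.94 ≈ 1.064.
The tax multiplier is −c × k ≈ −0.543, so ΔY = k × (−c·ΔT) = (−€71.4 billion) / 0.94 ≈ −€76 billion.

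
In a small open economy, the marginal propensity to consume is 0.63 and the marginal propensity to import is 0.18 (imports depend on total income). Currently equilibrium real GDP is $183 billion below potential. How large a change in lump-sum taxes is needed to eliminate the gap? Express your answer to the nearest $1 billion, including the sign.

−$160 billion

Spending multiplier = 1/(1 − c + m) = 1/(1 − 0.63 + 0.18) = 1/0.55 ≈ 1.818.
Tax multiplier = −c·k = −0.63/0.55 ≈ −1.145. Need ΔY = +$183 billion, so ΔT = ΔY/(−c·k) = −(+$183 billion) × 0.55 / 0.63 ≈ −$160 billion.
The government should cut lump-sum taxes by $160 billion.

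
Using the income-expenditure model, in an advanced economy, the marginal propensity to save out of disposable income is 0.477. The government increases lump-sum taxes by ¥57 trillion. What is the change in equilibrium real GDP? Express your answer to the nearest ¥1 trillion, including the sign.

MPC = 1 − MPS = 1 − 0.477 = 0.523.
A lump-sum tax change of +¥57 trillion shifts disposable income by −¥57 trillion; first-round consumption changes by −c × ΔT = −0.523 × (+¥57 trillion) = −¥29.811 trillion.
Expenditure multiplier = 1/(1 − MPC) = 1/(1 − 0.523) = 1/0.477 ≈ 2.096.
The tax multiplier is −c × k ≈ −1.096, so ΔY = k × (−c·ΔT) = (−¥29.811 trillion) / 0.477 ≈ −¥62 trillion.

−¥62 trillion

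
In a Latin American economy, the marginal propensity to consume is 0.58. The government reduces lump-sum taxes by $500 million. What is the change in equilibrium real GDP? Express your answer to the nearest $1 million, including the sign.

+$690 million

A lump-sum tax change of −$500 million shifts disposable income by +$500 million; first-round consumption changes by −c × ΔT = −0.58 × (−$500 million) = +$290 million.
Expenditure multiplier = 1/(1 − MPC) = 1/(1 − 0.58) = 1/0.42 ≈ 2.381.
The tax multiplier is −c × k ≈ −1.381, so ΔY = k × (−c·ΔT) = (+$290 million) / 0.42 ≈ +$690 million.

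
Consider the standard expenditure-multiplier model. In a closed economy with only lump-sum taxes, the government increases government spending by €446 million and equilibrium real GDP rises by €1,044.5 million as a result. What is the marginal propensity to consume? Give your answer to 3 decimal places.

Implied spending multiplier k = ΔY/ΔG = 1,044.5/446 ≈ 2.3419.
Since k = 1/(1 − MPC), MPC = 1 − 1/k = 1 − ΔG/ΔY = 1 − 446/1,044.5 ≈ 0.573.

0.573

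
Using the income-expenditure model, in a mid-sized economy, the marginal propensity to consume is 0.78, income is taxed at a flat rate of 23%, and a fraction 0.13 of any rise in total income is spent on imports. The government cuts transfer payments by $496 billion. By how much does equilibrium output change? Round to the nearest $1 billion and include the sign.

−$731 billion

The transfer change shifts disposable income by −$496 billion, so first-round consumption changes by c·ΔTR = 0.78 × (−$496 billion) = −$386.88 billion.
Expenditure multiplier = 1/(1 − c(1−t) + m) = 1/(1 − 0.78×0.77 + 0.13) = 1/0.5294 ≈ 1.889.
The transfer multiplier is c × k ≈ 1.473, so ΔY = k × (c·ΔTR) = (−$386.88 billion) / 0.5294 ≈ −$731 billion.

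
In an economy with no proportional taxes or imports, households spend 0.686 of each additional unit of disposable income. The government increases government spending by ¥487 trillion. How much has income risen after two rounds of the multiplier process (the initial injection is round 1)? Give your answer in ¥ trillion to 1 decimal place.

¥821.1 trillion

Round 1 adds ΔG = ¥487 trillion; each later round is MPC = 0.686 times the previous.
After 2 rounds: 487 + 334.082 = ΔG·(1 − c^2)/(1 − c) = 487 × (1 − 0.470596)/0.314 ≈ ¥821.1 trillion.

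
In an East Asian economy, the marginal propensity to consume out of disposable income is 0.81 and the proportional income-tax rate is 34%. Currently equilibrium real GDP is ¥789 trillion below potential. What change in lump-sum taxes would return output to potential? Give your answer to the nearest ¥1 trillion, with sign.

Spending multiplier = 1/(1 − c(1−t)) = 1/(1 − 0.81×0.66) = 1/0.4654 ≈ 2.149.
Tax multiplier = −c·k = −0.81/0.4654 ≈ −1.74. Need ΔY = +¥789 trillion, so ΔT = ΔY/(−c·k) = −(+¥789 trillion) × 0.4654 / 0.81 ≈ −¥453 trillion.
The government should cut lump-sum taxes by ¥453 trillion.

−¥453 trillion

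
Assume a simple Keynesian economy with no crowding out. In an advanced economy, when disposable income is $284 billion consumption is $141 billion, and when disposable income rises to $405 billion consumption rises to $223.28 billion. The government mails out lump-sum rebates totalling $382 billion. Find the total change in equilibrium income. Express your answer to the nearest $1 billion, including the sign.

+$812 billion

MPC = ΔC/ΔYd = (223.28 − 141)/(405 − 284) = 82.28/121 = 0.68.
A lump-sum tax change of −$382 billion shifts disposable income by +$382 billion; first-round consumption changes by −c × ΔT = −0.68 × (−$382 billion) = +$259.76 billion.
Expenditure multiplier = 1/(1 − MPC) = 1/(1 − 0.68) = 1/0.32 = 3.125.
The tax multiplier is −c × k = −2.125, so ΔY = k × (−c·ΔT) = (+$259.76 billion) / 0.32 ≈ +$812 billion.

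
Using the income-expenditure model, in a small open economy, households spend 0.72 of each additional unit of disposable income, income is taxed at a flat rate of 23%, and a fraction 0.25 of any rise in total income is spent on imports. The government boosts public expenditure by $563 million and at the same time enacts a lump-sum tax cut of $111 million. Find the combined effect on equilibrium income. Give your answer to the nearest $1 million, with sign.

Expenditure multiplier = 1/(1 − c(1−t) + m) = 1/(1 − 0.72×0.77 + 0.25) = 1/0.6956 ≈ 1.438.
ΔG contributes k·ΔG = (+$563 million) / 0.6956 ≈ +$809.4 million.
ΔT of −$111 million changes first-round spending by −c·ΔT = +$79.92 million, contributing k·(−c·ΔT) = (+$79.92 million) / 0.6956 ≈ +$114.9 million.
Net ΔY = k(ΔG − c·ΔT) = (+$642.92 million) / 0.6956 ≈ +$924 million.

+$924 million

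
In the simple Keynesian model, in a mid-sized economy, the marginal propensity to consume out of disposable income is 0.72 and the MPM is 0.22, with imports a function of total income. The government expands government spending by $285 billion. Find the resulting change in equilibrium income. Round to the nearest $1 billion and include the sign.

+$570 billion

Government-spending multiplier = 1/(1 − c + m) = 1/(1 − 0.72 + 0.22) = 1/0.5 = 2.
ΔY = k × ΔG = (+$285 billion) / 0.5 = +$570 billion.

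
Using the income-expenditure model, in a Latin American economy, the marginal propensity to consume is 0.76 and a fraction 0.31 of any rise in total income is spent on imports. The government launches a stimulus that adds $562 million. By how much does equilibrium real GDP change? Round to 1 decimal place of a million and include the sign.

+$1,021.8 million

Expenditure multiplier = 1/(1 − c + m) = 1/(1 − 0.76 + 0.31) = 1/0.55 ≈ 1.818.
ΔY = k × ΔG = (+$562 million) / 0.55 ≈ +$1,021.8 million.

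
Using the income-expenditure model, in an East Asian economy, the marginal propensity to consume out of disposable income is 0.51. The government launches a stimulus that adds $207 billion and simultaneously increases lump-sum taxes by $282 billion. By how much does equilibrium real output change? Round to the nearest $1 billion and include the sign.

+$129 billion

Expenditure multiplier = 1/(1 − MPC) = 1/(1 − 0.51) = 1/0.49 ≈ 2.041.
ΔG contributes k·ΔG = (+$207 billion) / 0.49 ≈ +$422.4 billion.
ΔT of +$282 billion changes first-round spending by −c·ΔT = −$143.82 billion, contributing k·(−c·ΔT) = (−$143.82 billion) / 0.49 ≈ −$293.5 billion.
Net ΔY = k(ΔG − c·ΔT) = (+$63.18 billion) / 0.49 ≈ +$129 billion.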